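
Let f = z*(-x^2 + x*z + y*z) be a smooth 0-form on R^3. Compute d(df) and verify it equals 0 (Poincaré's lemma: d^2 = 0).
d(df) = 0

Step 1: df = sum_i (∂f/∂x_i) dx_i = (z*(-2*x + z)) dx + (z^2) dy + (-x^2 + 2*x*z + 2*y*z) dz.
Step 2: Apply d again. Using the 1-form formula, the coefficient of dx ∧ dy in d(df) is ∂^2 f/∂x ∂y - ∂^2 f/∂y ∂x = (0) - (0) = 0 (equality of mixed partials for smooth f).
Similarly for dx ∧ dz and dy ∧ dz — all coefficients vanish. So d(df) = 0.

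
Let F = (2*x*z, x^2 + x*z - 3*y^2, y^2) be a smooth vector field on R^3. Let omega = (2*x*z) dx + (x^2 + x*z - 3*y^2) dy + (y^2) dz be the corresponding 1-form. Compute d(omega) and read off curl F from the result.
d(omega) = (-x + 2*y) dy ∧ dz + (2*x) dz ∧ dx + (2*x + z) dx ∧ dy; curl F = (-x + 2*y, 2*x, 2*x + z)

d omega = sum_{i<j} (∂f_j/∂x_i - ∂f_i/∂x_j) dx_i ∧ dx_j. Under the identification (dy ∧ dz, dz ∧ dx, dx ∧ dy) ↔ (e_x, e_y, e_z), the coefficients are exactly the components of curl F. Compute:
  ∂R/∂y - ∂Q/∂z = (2*y) - (x) = -x + 2*y
  ∂P/∂z - ∂R/∂x = (2*x) - (0) = 2*x
  ∂Q/∂x - ∂P/∂y = (2*x + z) - (0) = 2*x + z.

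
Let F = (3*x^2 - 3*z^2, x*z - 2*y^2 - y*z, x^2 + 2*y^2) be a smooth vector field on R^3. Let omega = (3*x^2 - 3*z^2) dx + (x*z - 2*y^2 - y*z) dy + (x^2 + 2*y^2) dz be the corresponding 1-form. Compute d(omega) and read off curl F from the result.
d(omega) = (-x + 5*y) dy ∧ dz + (-2*x - 6*z) dz ∧ dx + (z) dx ∧ dy; curl F = (-x + 5*y, -2*x - 6*z, z)

d omega = sum_{i<j} (∂f_j/∂x_i - ∂f_i/∂x_j) dx_i ∧ dx_j. Under the identification (dy ∧ dz, dz ∧ dx, dx ∧ dy) ↔ (e_x, e_y, e_z), the coefficients are exactly the components of curl F. Compute:
  ∂R/∂y - ∂Q/∂z = (4*y) - (x - y) = -x + 5*y
  ∂P/∂z - ∂R/∂x = (-6*z) - (2*x) = -2*x - 6*z
  ∂Q/∂x - ∂P/∂y = (z) - (0) = z.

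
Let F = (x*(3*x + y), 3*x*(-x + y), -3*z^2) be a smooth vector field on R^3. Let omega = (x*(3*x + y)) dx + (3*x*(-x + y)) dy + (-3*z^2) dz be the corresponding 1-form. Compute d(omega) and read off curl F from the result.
d(omega) = (0) dy ∧ dz + (0) dz ∧ dx + (-7*x + 3*y) dx ∧ dy; curl F = (0, 0, -7*x + 3*y)

d omega = sum_{i<j} (∂f_j/∂x_i - ∂f_i/∂x_j) dx_i ∧ dx_j. Under the identification (dy ∧ dz, dz ∧ dx, dx ∧ dy) ↔ (e_x, e_y, e_z), the coefficients are exactly the components of curl F. Compute:
  ∂R/∂y - ∂Q/∂z = (0) - (0) = 0
  ∂P/∂z - ∂R/∂x = (0) - (0) = 0
  ∂Q/∂x - ∂P/∂y = (-6*x + 3*y) - (x) = -7*x + 3*y.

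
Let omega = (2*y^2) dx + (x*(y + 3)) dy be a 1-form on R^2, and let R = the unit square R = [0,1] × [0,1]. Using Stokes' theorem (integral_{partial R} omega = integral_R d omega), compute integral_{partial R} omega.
integral_(partial R) omega = 3/2

Stokes: integral_partial_R omega = integral_R d omega with d omega = (∂Q/∂x - ∂P/∂y) dx ∧ dy.
  ∂Q/∂x = y + 3
  ∂P/∂y = 4*y
  integrand = ∂Q/∂x - ∂P/∂y = 3 - 3*y.
Integrating over R: integral_0^1 integral_0^1 (3 - 3*y) dx dy = 3/2.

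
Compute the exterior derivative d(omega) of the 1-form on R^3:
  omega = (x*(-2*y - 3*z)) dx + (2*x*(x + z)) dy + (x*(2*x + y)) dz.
d(omega) = (6*x + 2*z) dx ∧ dy + (7*x + y) dx ∧ dz + (-x) dy ∧ dz

For a 1-form omega = sum_i f_i dx_i, the exterior derivative is
  d(omega) = sum_{i < j} (∂f_j/∂x_i - ∂f_i/∂x_j) dx_i ∧ dx_j.
  coefficient of dx ∧ dy: ∂f_2/∂x - ∂f_1/∂y = ∂(2*x*(x + z))/∂x - ∂(x*(-2*y - 3*z))/∂y = 6*x + 2*z
  coefficient of dx ∧ dz: ∂f_3/∂x - ∂f_1/∂z = ∂(x*(2*x + y))/∂x - ∂(x*(-2*y - 3*z))/∂z = 7*x + y
  coefficient of dy ∧ dz: ∂f_3/∂y - ∂f_2/∂z = ∂(x*(2*x + y))/∂y - ∂(2*x*(x + z))/∂z = -x
Assembling: d(omega) = (6*x + 2*z) dx ∧ dy + (7*x + y) dx ∧ dz + (-x) dy ∧ dz.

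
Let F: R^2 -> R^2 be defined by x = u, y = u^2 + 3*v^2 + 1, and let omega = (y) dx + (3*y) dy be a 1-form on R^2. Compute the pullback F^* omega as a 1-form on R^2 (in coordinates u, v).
F^* omega = (6*u^3 + u^2 + 18*u*v^2 + 6*u + 3*v^2 + 1) du + (18*v*(u^2 + 3*v^2 + 1)) dv

Using F^*(f dg) = (f ∘ F) d(g ∘ F), substitute each coordinate x_i by F_i(u, v) in f_i, and replace dx_i by d F_i = (∂F_i/∂u) du + (∂F_i/∂v) dv.
  For the x component: f_1(F) = u^2 + 3*v^2 + 1; d F_1 = (1) du + (0) dv
  For the y component: f_2(F) = 3*u^2 + 9*v^2 + 3; d F_2 = (2*u) du + (6*v) dv
Combining and collecting du, dv coefficients:
  coeff of du: 6*u^3 + u^2 + 18*u*v^2 + 6*u + 3*v^2 + 1
  coeff of dv: 18*v*(u^2 + 3*v^2 + 1)
F^* omega = (6*u^3 + u^2 + 18*u*v^2 + 6*u + 3*v^2 + 1) du + (18*v*(u^2 + 3*v^2 + 1)) dv.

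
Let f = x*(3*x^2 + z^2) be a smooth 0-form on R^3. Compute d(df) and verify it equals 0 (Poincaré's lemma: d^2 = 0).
d(df) = 0

Step 1: df = sum_i (∂f/∂x_i) dx_i = (9*x^2 + z^2) dx + (0) dy + (2*x*z) dz.
Step 2: Apply d again. Using the 1-form formula, the coefficient of dx ∧ dy in d(df) is ∂^2 f/∂x ∂y - ∂^2 f/∂y ∂x = (0) - (0) = 0 (equality of mixed partials for smooth f).
Similarly for dx ∧ dz and dy ∧ dz — all coefficients vanish. So d(df) = 0.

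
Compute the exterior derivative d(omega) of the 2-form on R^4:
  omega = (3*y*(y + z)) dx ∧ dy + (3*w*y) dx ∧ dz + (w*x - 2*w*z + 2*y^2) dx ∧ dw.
d(omega) = (-3*w + 3*y) dx ∧ dy ∧ dz + (2*w + 3*y) dx ∧ dz ∧ dw + (-4*y) dx ∧ dy ∧ dw

For a 2-form omega = sum_{i<j} g_{ij} dx_i ∧ dx_j, the exterior derivative is
  d(omega) = sum_{i<j} d(g_{ij}) ∧ dx_i ∧ dx_j = sum_{i<j, k} (∂g_{ij}/∂x_k) dx_k ∧ dx_i ∧ dx_j.
Expand each term, using dx_k ∧ dx_i ∧ dx_j = sgn(permutation) dx_{(a)} ∧ dx_{(b)} ∧ dx_{(c)} with (a < b < c) sorted:
  d(3*y*(y + z)) includes (∂/∂z)(3*y*(y + z)) dz = (3*y) dz, which multiplied by dx ∧ dy gives (3*y) dx ∧ dy ∧ dz
  d(3*w*y) includes (∂/∂y)(3*w*y) dy = (3*w) dy, which multiplied by dx ∧ dz gives (-3*w) dx ∧ dy ∧ dz
  d(3*w*y) includes (∂/∂w)(3*w*y) dw = (3*y) dw, which multiplied by dx ∧ dz gives (3*y) dx ∧ dz ∧ dw
  d(w*x - 2*w*z + 2*y^2) includes (∂/∂y)(w*x - 2*w*z + 2*y^2) dy = (4*y) dy, which multiplied by dx ∧ dw gives (-4*y) dx ∧ dy ∧ dw
  d(w*x - 2*w*z + 2*y^2) includes (∂/∂z)(w*x - 2*w*z + 2*y^2) dz = (-2*w) dz, which multiplied by dx ∧ dw gives (2*w) dx ∧ dz ∧ dw
Collecting like 3-forms: d(omega) = (-3*w + 3*y) dx ∧ dy ∧ dz + (2*w + 3*y) dx ∧ dz ∧ dw + (-4*y) dx ∧ dy ∧ dw.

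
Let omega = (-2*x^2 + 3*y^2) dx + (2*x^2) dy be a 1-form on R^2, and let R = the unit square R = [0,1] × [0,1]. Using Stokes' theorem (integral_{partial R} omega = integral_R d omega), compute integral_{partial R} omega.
integral_(partial R) omega = -1

Stokes: integral_partial_R omega = integral_R d omega with d omega = (∂Q/∂x - ∂P/∂y) dx ∧ dy.
  ∂Q/∂x = 4*x
  ∂P/∂y = 6*y
  integrand = ∂Q/∂x - ∂P/∂y = 4*x - 6*y.
Integrating over R: integral_0^1 integral_0^1 (4*x - 6*y) dx dy = -1.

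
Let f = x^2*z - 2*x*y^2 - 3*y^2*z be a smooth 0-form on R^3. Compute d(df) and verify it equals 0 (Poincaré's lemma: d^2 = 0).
d(df) = 0

Step 1: df = sum_i (∂f/∂x_i) dx_i = (2*x*z - 2*y^2) dx + (2*y*(-2*x - 3*z)) dy + (x^2 - 3*y^2) dz.
Step 2: Apply d again. Using the 1-form formula, the coefficient of dx ∧ dy in d(df) is ∂^2 f/∂x ∂y - ∂^2 f/∂y ∂x = (-4*y) - (-4*y) = 0 (equality of mixed partials for smooth f).
Similarly for dx ∧ dz and dy ∧ dz — all coefficients vanish. So d(df) = 0.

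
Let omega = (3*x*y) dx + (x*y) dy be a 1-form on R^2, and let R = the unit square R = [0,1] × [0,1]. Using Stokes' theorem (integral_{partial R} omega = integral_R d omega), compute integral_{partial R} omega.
integral_(partial R) omega = -1

Stokes: integral_partial_R omega = integral_R d omega with d omega = (∂Q/∂x - ∂P/∂y) dx ∧ dy.
  ∂Q/∂x = y
  ∂P/∂y = 3*x
  integrand = ∂Q/∂x - ∂P/∂y = -3*x + y.
Integrating over R: integral_0^1 integral_0^1 (-3*x + y) dx dy = -1.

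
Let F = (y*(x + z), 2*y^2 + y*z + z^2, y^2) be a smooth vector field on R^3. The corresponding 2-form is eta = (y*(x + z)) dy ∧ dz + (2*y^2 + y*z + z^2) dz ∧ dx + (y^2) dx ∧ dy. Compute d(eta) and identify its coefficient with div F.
d(eta) = (5*y + z) dx ∧ dy ∧ dz; div F = 5*y + z

For a 2-form in R^3 of the form above, applying d gives a 3-form with coefficient ∂P/∂x + ∂Q/∂y + ∂R/∂z:
  ∂P/∂x = y
  ∂Q/∂y = 4*y + z
  ∂R/∂z = 0
Sum = 5*y + z, which is exactly div F.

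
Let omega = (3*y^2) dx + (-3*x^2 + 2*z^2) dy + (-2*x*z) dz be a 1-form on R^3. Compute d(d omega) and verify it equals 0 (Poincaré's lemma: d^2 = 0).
d(d omega) = 0

Step 1: d omega = sum_{i<j} (∂f_j/∂x_i - ∂f_i/∂x_j) dx_i ∧ dx_j:
  coeff of dx ∧ dy: -6*x - 6*y
  coeff of dx ∧ dz: -2*z
  coeff of dy ∧ dz: -4*z
Step 2: Apply d again to each 2-form coefficient. The only possible 3-form in R^3 is dx ∧ dy ∧ dz, with coefficient
  ∂(coeff of dy∧dz)/∂x - ∂(coeff of dx∧dz)/∂y + ∂(coeff of dx∧dy)/∂z
  = ∂/∂x (-4*z) - ∂/∂y (-2*z) + ∂/∂z (-6*x - 6*y).
Each of these terms simplifies to sums of mixed partials that cancel in pairs. The result is 0 (by equality of mixed partials for smooth functions — Schwarz / Clairaut).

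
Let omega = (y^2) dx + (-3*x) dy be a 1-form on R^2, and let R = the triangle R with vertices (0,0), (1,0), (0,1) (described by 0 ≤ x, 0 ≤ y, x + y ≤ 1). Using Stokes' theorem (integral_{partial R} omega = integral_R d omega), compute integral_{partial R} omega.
integral_(partial R) omega = -11/6

Stokes: integral_partial_R omega = integral_R d omega with d omega = (∂Q/∂x - ∂P/∂y) dx ∧ dy.
  ∂Q/∂x = -3
  ∂P/∂y = 2*y
  integrand = ∂Q/∂x - ∂P/∂y = -2*y - 3.
Integrating over R: integral_0^1 integral_0^{1-x} (-2*y - 3) dy dx = -11/6.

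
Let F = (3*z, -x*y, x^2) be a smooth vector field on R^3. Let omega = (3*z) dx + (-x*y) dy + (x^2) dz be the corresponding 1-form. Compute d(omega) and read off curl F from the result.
d(omega) = (0) dy ∧ dz + (3 - 2*x) dz ∧ dx + (-y) dx ∧ dy; curl F = (0, 3 - 2*x, -y)

d omega = sum_{i<j} (∂f_j/∂x_i - ∂f_i/∂x_j) dx_i ∧ dx_j. Under the identification (dy ∧ dz, dz ∧ dx, dx ∧ dy) ↔ (e_x, e_y, e_z), the coefficients are exactly the components of curl F. Compute:
  ∂R/∂y - ∂Q/∂z = (0) - (0) = 0
  ∂P/∂z - ∂R/∂x = (3) - (2*x) = 3 - 2*x
  ∂Q/∂x - ∂P/∂y = (-y) - (0) = -y.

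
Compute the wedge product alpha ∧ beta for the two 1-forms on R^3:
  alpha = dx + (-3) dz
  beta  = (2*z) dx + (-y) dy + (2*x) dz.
alpha ∧ beta = (-y) dx ∧ dy + (2*x + 6*z) dx ∧ dz + (-3*y) dy ∧ dz

Distribute the wedge, using dx_i ∧ dx_j = -dx_j ∧ dx_i and dx_i ∧ dx_i = 0. For each pair (i, j) with i < j, the coefficient of dx_i ∧ dx_j in alpha ∧ beta is (alpha_i * beta_j - alpha_j * beta_i). Collecting: alpha ∧ beta = (-y) dx ∧ dy + (2*x + 6*z) dx ∧ dz + (-3*y) dy ∧ dz.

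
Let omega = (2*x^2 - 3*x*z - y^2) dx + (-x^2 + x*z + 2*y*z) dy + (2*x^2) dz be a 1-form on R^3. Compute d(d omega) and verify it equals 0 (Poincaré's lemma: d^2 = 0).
d(d omega) = 0

Step 1: d omega = sum_{i<j} (∂f_j/∂x_i - ∂f_i/∂x_j) dx_i ∧ dx_j:
  coeff of dx ∧ dy: -2*x + 2*y + z
  coeff of dx ∧ dz: 7*x
  coeff of dy ∧ dz: -x - 2*y
Step 2: Apply d again to each 2-form coefficient. The only possible 3-form in R^3 is dx ∧ dy ∧ dz, with coefficient
  ∂(coeff of dy∧dz)/∂x - ∂(coeff of dx∧dz)/∂y + ∂(coeff of dx∧dy)/∂z
  = ∂/∂x (-x - 2*y) - ∂/∂y (7*x) + ∂/∂z (-2*x + 2*y + z).
Each of these terms simplifies to sums of mixed partials that cancel in pairs. The result is 0 (by equality of mixed partials for smooth functions — Schwarz / Clairaut).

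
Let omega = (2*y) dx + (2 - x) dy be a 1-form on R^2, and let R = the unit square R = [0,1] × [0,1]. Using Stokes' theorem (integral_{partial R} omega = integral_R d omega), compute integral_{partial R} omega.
integral_(partial R) omega = -3

Stokes: integral_partial_R omega = integral_R d omega with d omega = (∂Q/∂x - ∂P/∂y) dx ∧ dy.
  ∂Q/∂x = -1
  ∂P/∂y = 2
  integrand = ∂Q/∂x - ∂P/∂y = -3.
Integrating over R: integral_0^1 integral_0^1 (-3) dx dy = -3.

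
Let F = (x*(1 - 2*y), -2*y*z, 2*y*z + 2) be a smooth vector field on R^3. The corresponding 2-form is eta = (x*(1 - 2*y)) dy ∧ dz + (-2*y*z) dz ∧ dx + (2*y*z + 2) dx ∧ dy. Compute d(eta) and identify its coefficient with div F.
d(eta) = (1 - 2*z) dx ∧ dy ∧ dz; div F = 1 - 2*z

For a 2-form in R^3 of the form above, applying d gives a 3-form with coefficient ∂P/∂x + ∂Q/∂y + ∂R/∂z:
  ∂P/∂x = 1 - 2*y
  ∂Q/∂y = -2*z
  ∂R/∂z = 2*y
Sum = 1 - 2*z, which is exactly div F.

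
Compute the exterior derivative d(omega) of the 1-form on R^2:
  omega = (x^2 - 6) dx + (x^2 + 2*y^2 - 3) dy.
d(omega) = (2*x) dx ∧ dy

For a 1-form omega = sum_i f_i dx_i, the exterior derivative is
  d(omega) = sum_{i < j} (∂f_j/∂x_i - ∂f_i/∂x_j) dx_i ∧ dx_j.
  coefficient of dx ∧ dy: ∂f_2/∂x - ∂f_1/∂y = ∂(x^2 + 2*y^2 - 3)/∂x - ∂(x^2 - 6)/∂y = 2*x
Assembling: d(omega) = (2*x) dx ∧ dy.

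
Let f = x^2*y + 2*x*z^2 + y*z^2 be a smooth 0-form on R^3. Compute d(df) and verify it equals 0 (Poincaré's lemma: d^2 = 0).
d(df) = 0

Step 1: df = sum_i (∂f/∂x_i) dx_i = (2*x*y + 2*z^2) dx + (x^2 + z^2) dy + (2*z*(2*x + y)) dz.
Step 2: Apply d again. Using the 1-form formula, the coefficient of dx ∧ dy in d(df) is ∂^2 f/∂x ∂y - ∂^2 f/∂y ∂x = (2*x) - (2*x) = 0 (equality of mixed partials for smooth f).
Similarly for dx ∧ dz and dy ∧ dz — all coefficients vanish. So d(df) = 0.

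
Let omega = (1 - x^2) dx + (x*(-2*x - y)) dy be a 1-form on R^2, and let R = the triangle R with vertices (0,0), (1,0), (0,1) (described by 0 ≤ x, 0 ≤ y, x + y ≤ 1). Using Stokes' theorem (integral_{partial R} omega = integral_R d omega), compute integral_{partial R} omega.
integral_(partial R) omega = -5/6

Stokes: integral_partial_R omega = integral_R d omega with d omega = (∂Q/∂x - ∂P/∂y) dx ∧ dy.
  ∂Q/∂x = -4*x - y
  ∂P/∂y = 0
  integrand = ∂Q/∂x - ∂P/∂y = -4*x - y.
Integrating over R: integral_0^1 integral_0^{1-x} (-4*x - y) dy dx = -5/6.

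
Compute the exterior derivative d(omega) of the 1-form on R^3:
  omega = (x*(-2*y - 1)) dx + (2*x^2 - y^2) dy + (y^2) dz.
d(omega) = (6*x) dx ∧ dy + (2*y) dy ∧ dz

For a 1-form omega = sum_i f_i dx_i, the exterior derivative is
  d(omega) = sum_{i < j} (∂f_j/∂x_i - ∂f_i/∂x_j) dx_i ∧ dx_j.
  coefficient of dx ∧ dy: ∂f_2/∂x - ∂f_1/∂y = ∂(2*x^2 - y^2)/∂x - ∂(x*(-2*y - 1))/∂y = 6*x
  coefficient of dy ∧ dz: ∂f_3/∂y - ∂f_2/∂z = ∂(y^2)/∂y - ∂(2*x^2 - y^2)/∂z = 2*y
Assembling: d(omega) = (6*x) dx ∧ dy + (2*y) dy ∧ dz.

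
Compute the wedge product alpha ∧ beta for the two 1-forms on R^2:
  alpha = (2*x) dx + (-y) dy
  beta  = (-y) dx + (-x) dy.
alpha ∧ beta = (-2*x^2 - y^2) dx ∧ dy

Distribute the wedge, using dx_i ∧ dx_j = -dx_j ∧ dx_i and dx_i ∧ dx_i = 0. For each pair (i, j) with i < j, the coefficient of dx_i ∧ dx_j in alpha ∧ beta is (alpha_i * beta_j - alpha_j * beta_i). Collecting: alpha ∧ beta = (-2*x^2 - y^2) dx ∧ dy.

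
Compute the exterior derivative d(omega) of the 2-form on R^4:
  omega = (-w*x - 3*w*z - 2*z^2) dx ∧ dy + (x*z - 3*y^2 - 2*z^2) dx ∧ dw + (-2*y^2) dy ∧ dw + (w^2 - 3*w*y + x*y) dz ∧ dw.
d(omega) = (-3*w - 4*z) dx ∧ dy ∧ dz + (-x + 6*y - 3*z) dx ∧ dy ∧ dw + (-x + y + 4*z) dx ∧ dz ∧ dw + (-3*w + x) dy ∧ dz ∧ dw

For a 2-form omega = sum_{i<j} g_{ij} dx_i ∧ dx_j, the exterior derivative is
  d(omega) = sum_{i<j} d(g_{ij}) ∧ dx_i ∧ dx_j = sum_{i<j, k} (∂g_{ij}/∂x_k) dx_k ∧ dx_i ∧ dx_j.
Expand each term, using dx_k ∧ dx_i ∧ dx_j = sgn(permutation) dx_{(a)} ∧ dx_{(b)} ∧ dx_{(c)} with (a < b < c) sorted:
  d(-w*x - 3*w*z - 2*z^2) includes (∂/∂z)(-w*x - 3*w*z - 2*z^2) dz = (-3*w - 4*z) dz, which multiplied by dx ∧ dy gives (-3*w - 4*z) dx ∧ dy ∧ dz
  d(-w*x - 3*w*z - 2*z^2) includes (∂/∂w)(-w*x - 3*w*z - 2*z^2) dw = (-x - 3*z) dw, which multiplied by dx ∧ dy gives (-x - 3*z) dx ∧ dy ∧ dw
  d(x*z - 3*y^2 - 2*z^2) includes (∂/∂y)(x*z - 3*y^2 - 2*z^2) dy = (-6*y) dy, which multiplied by dx ∧ dw gives (6*y) dx ∧ dy ∧ dw
  d(x*z - 3*y^2 - 2*z^2) includes (∂/∂z)(x*z - 3*y^2 - 2*z^2) dz = (x - 4*z) dz, which multiplied by dx ∧ dw gives (-x + 4*z) dx ∧ dz ∧ dw
  d(w^2 - 3*w*y + x*y) includes (∂/∂x)(w^2 - 3*w*y + x*y) dx = (y) dx, which multiplied by dz ∧ dw gives (y) dx ∧ dz ∧ dw
  d(w^2 - 3*w*y + x*y) includes (∂/∂y)(w^2 - 3*w*y + x*y) dy = (-3*w + x) dy, which multiplied by dz ∧ dw gives (-3*w + x) dy ∧ dz ∧ dw
Collecting like 3-forms: d(omega) = (-3*w - 4*z) dx ∧ dy ∧ dz + (-x + 6*y - 3*z) dx ∧ dy ∧ dw + (-x + y + 4*z) dx ∧ dz ∧ dw + (-3*w + x) dy ∧ dz ∧ dw.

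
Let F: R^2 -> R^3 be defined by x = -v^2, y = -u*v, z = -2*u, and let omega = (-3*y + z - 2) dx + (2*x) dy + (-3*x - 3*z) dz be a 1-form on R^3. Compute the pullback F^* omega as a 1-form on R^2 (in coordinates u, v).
F^* omega = (-12*u + 2*v^3 - 6*v^2) du + (4*v*(-u*v + u + 1)) dv

Using F^*(f dg) = (f ∘ F) d(g ∘ F), substitute each coordinate x_i by F_i(u, v) in f_i, and replace dx_i by d F_i = (∂F_i/∂u) du + (∂F_i/∂v) dv.
  For the x component: f_1(F) = 3*u*v - 2*u - 2; d F_1 = (0) du + (-2*v) dv
  For the y component: f_2(F) = -2*v^2; d F_2 = (-v) du + (-u) dv
  For the z component: f_3(F) = 6*u + 3*v^2; d F_3 = (-2) du + (0) dv
Combining and collecting du, dv coefficients:
  coeff of du: -12*u + 2*v^3 - 6*v^2
  coeff of dv: 4*v*(-u*v + u + 1)
F^* omega = (-12*u + 2*v^3 - 6*v^2) du + (4*v*(-u*v + u + 1)) dv.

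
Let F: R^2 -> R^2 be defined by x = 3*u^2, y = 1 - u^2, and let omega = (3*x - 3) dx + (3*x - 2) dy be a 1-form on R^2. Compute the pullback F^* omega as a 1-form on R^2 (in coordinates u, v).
F^* omega = (36*u^3 - 14*u) du

Using F^*(f dg) = (f ∘ F) d(g ∘ F), substitute each coordinate x_i by F_i(u, v) in f_i, and replace dx_i by d F_i = (∂F_i/∂u) du + (∂F_i/∂v) dv.
  For the x component: f_1(F) = 9*u^2 - 3; d F_1 = (6*u) du + (0) dv
  For the y component: f_2(F) = 9*u^2 - 2; d F_2 = (-2*u) du + (0) dv
Combining and collecting du, dv coefficients:
  coeff of du: 36*u^3 - 14*u
  coeff of dv: 0
F^* omega = (36*u^3 - 14*u) du.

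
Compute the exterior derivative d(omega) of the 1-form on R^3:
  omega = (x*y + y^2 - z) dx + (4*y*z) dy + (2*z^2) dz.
d(omega) = (-x - 2*y) dx ∧ dy + (1) dx ∧ dz + (-4*y) dy ∧ dz

For a 1-form omega = sum_i f_i dx_i, the exterior derivative is
  d(omega) = sum_{i < j} (∂f_j/∂x_i - ∂f_i/∂x_j) dx_i ∧ dx_j.
  coefficient of dx ∧ dy: ∂f_2/∂x - ∂f_1/∂y = ∂(4*y*z)/∂x - ∂(x*y + y^2 - z)/∂y = -x - 2*y
  coefficient of dx ∧ dz: ∂f_3/∂x - ∂f_1/∂z = ∂(2*z^2)/∂x - ∂(x*y + y^2 - z)/∂z = 1
  coefficient of dy ∧ dz: ∂f_3/∂y - ∂f_2/∂z = ∂(2*z^2)/∂y - ∂(4*y*z)/∂z = -4*y
Assembling: d(omega) = (-x - 2*y) dx ∧ dy + (1) dx ∧ dz + (-4*y) dy ∧ dz.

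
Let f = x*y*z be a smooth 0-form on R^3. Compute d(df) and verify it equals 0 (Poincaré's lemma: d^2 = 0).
d(df) = 0

Step 1: df = sum_i (∂f/∂x_i) dx_i = (y*z) dx + (x*z) dy + (x*y) dz.
Step 2: Apply d again. Using the 1-form formula, the coefficient of dx ∧ dy in d(df) is ∂^2 f/∂x ∂y - ∂^2 f/∂y ∂x = (z) - (z) = 0 (equality of mixed partials for smooth f).
Similarly for dx ∧ dz and dy ∧ dz — all coefficients vanish. So d(df) = 0.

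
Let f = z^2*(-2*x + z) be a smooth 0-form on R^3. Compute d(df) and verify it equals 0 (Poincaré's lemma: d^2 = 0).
d(df) = 0

Step 1: df = sum_i (∂f/∂x_i) dx_i = (-2*z^2) dx + (0) dy + (z*(-4*x + 3*z)) dz.
Step 2: Apply d again. Using the 1-form formula, the coefficient of dx ∧ dy in d(df) is ∂^2 f/∂x ∂y - ∂^2 f/∂y ∂x = (0) - (0) = 0 (equality of mixed partials for smooth f).
Similarly for dx ∧ dz and dy ∧ dz — all coefficients vanish. So d(df) = 0.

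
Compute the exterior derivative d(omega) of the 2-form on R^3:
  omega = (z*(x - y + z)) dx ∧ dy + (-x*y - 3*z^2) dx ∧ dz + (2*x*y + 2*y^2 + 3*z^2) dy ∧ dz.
d(omega) = (2*x + y + 2*z) dx ∧ dy ∧ dz

For a 2-form omega = sum_{i<j} g_{ij} dx_i ∧ dx_j, the exterior derivative is
  d(omega) = sum_{i<j} d(g_{ij}) ∧ dx_i ∧ dx_j = sum_{i<j, k} (∂g_{ij}/∂x_k) dx_k ∧ dx_i ∧ dx_j.
Expand each term, using dx_k ∧ dx_i ∧ dx_j = sgn(permutation) dx_{(a)} ∧ dx_{(b)} ∧ dx_{(c)} with (a < b < c) sorted:
  d(z*(x - y + z)) includes (∂/∂z)(z*(x - y + z)) dz = (x - y + 2*z) dz, which multiplied by dx ∧ dy gives (x - y + 2*z) dx ∧ dy ∧ dz
  d(-x*y - 3*z^2) includes (∂/∂y)(-x*y - 3*z^2) dy = (-x) dy, which multiplied by dx ∧ dz gives (x) dx ∧ dy ∧ dz
  d(2*x*y + 2*y^2 + 3*z^2) includes (∂/∂x)(2*x*y + 2*y^2 + 3*z^2) dx = (2*y) dx, which multiplied by dy ∧ dz gives (2*y) dx ∧ dy ∧ dz
Collecting like 3-forms: d(omega) = (2*x + y + 2*z) dx ∧ dy ∧ dz.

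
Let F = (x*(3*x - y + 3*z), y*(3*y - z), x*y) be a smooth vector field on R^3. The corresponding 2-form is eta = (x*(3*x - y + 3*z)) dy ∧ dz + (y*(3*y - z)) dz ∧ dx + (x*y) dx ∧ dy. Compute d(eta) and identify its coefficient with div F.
d(eta) = (6*x + 5*y + 2*z) dx ∧ dy ∧ dz; div F = 6*x + 5*y + 2*z

For a 2-form in R^3 of the form above, applying d gives a 3-form with coefficient ∂P/∂x + ∂Q/∂y + ∂R/∂z:
  ∂P/∂x = 6*x - y + 3*z
  ∂Q/∂y = 6*y - z
  ∂R/∂z = 0
Sum = 6*x + 5*y + 2*z, which is exactly div F.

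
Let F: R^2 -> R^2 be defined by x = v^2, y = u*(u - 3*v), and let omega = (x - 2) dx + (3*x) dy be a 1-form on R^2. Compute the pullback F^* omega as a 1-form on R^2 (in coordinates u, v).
F^* omega = (v^2*(6*u - 9*v)) du + (v*(-9*u*v + 2*v^2 - 4)) dv

Using F^*(f dg) = (f ∘ F) d(g ∘ F), substitute each coordinate x_i by F_i(u, v) in f_i, and replace dx_i by d F_i = (∂F_i/∂u) du + (∂F_i/∂v) dv.
  For the x component: f_1(F) = v^2 - 2; d F_1 = (0) du + (2*v) dv
  For the y component: f_2(F) = 3*v^2; d F_2 = (2*u - 3*v) du + (-3*u) dv
Combining and collecting du, dv coefficients:
  coeff of du: v^2*(6*u - 9*v)
  coeff of dv: v*(-9*u*v + 2*v^2 - 4)
F^* omega = (v^2*(6*u - 9*v)) du + (v*(-9*u*v + 2*v^2 - 4)) dv.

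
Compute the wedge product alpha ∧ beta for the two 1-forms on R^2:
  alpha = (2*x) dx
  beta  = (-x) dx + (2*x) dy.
alpha ∧ beta = (4*x^2) dx ∧ dy

Distribute the wedge, using dx_i ∧ dx_j = -dx_j ∧ dx_i and dx_i ∧ dx_i = 0. For each pair (i, j) with i < j, the coefficient of dx_i ∧ dx_j in alpha ∧ beta is (alpha_i * beta_j - alpha_j * beta_i). Collecting: alpha ∧ beta = (4*x^2) dx ∧ dy.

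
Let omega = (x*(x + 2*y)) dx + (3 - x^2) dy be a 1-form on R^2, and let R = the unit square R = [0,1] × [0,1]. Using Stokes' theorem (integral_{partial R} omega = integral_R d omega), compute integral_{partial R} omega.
integral_(partial R) omega = -2

Stokes: integral_partial_R omega = integral_R d omega with d omega = (∂Q/∂x - ∂P/∂y) dx ∧ dy.
  ∂Q/∂x = -2*x
  ∂P/∂y = 2*x
  integrand = ∂Q/∂x - ∂P/∂y = -4*x.
Integrating over R: integral_0^1 integral_0^1 (-4*x) dx dy = -2.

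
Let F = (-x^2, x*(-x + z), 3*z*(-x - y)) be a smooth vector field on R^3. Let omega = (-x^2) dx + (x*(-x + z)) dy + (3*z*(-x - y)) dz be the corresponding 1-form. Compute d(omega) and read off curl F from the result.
d(omega) = (-x - 3*z) dy ∧ dz + (3*z) dz ∧ dx + (-2*x + z) dx ∧ dy; curl F = (-x - 3*z, 3*z, -2*x + z)

d omega = sum_{i<j} (∂f_j/∂x_i - ∂f_i/∂x_j) dx_i ∧ dx_j. Under the identification (dy ∧ dz, dz ∧ dx, dx ∧ dy) ↔ (e_x, e_y, e_z), the coefficients are exactly the components of curl F. Compute:
  ∂R/∂y - ∂Q/∂z = (-3*z) - (x) = -x - 3*z
  ∂P/∂z - ∂R/∂x = (0) - (-3*z) = 3*z
  ∂Q/∂x - ∂P/∂y = (-2*x + z) - (0) = -2*x + z.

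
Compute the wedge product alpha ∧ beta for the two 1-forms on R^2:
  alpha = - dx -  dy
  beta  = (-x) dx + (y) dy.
alpha ∧ beta = (-x - y) dx ∧ dy

Distribute the wedge, using dx_i ∧ dx_j = -dx_j ∧ dx_i and dx_i ∧ dx_i = 0. For each pair (i, j) with i < j, the coefficient of dx_i ∧ dx_j in alpha ∧ beta is (alpha_i * beta_j - alpha_j * beta_i). Collecting: alpha ∧ beta = (-x - y) dx ∧ dy.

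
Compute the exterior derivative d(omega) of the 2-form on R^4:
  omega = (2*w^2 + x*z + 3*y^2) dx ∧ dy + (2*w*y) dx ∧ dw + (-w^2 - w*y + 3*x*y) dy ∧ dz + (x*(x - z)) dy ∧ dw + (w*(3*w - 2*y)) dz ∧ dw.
d(omega) = (x + 3*y) dx ∧ dy ∧ dz + (2*w + 2*x - z) dx ∧ dy ∧ dw + (-4*w + x - y) dy ∧ dz ∧ dw

For a 2-form omega = sum_{i<j} g_{ij} dx_i ∧ dx_j, the exterior derivative is
  d(omega) = sum_{i<j} d(g_{ij}) ∧ dx_i ∧ dx_j = sum_{i<j, k} (∂g_{ij}/∂x_k) dx_k ∧ dx_i ∧ dx_j.
Expand each term, using dx_k ∧ dx_i ∧ dx_j = sgn(permutation) dx_{(a)} ∧ dx_{(b)} ∧ dx_{(c)} with (a < b < c) sorted:
  d(2*w^2 + x*z + 3*y^2) includes (∂/∂z)(2*w^2 + x*z + 3*y^2) dz = (x) dz, which multiplied by dx ∧ dy gives (x) dx ∧ dy ∧ dz
  d(2*w^2 + x*z + 3*y^2) includes (∂/∂w)(2*w^2 + x*z + 3*y^2) dw = (4*w) dw, which multiplied by dx ∧ dy gives (4*w) dx ∧ dy ∧ dw
  d(2*w*y) includes (∂/∂y)(2*w*y) dy = (2*w) dy, which multiplied by dx ∧ dw gives (-2*w) dx ∧ dy ∧ dw
  d(-w^2 - w*y + 3*x*y) includes (∂/∂x)(-w^2 - w*y + 3*x*y) dx = (3*y) dx, which multiplied by dy ∧ dz gives (3*y) dx ∧ dy ∧ dz
  d(-w^2 - w*y + 3*x*y) includes (∂/∂w)(-w^2 - w*y + 3*x*y) dw = (-2*w - y) dw, which multiplied by dy ∧ dz gives (-2*w - y) dy ∧ dz ∧ dw
  d(x*(x - z)) includes (∂/∂x)(x*(x - z)) dx = (2*x - z) dx, which multiplied by dy ∧ dw gives (2*x - z) dx ∧ dy ∧ dw
  d(x*(x - z)) includes (∂/∂z)(x*(x - z)) dz = (-x) dz, which multiplied by dy ∧ dw gives (x) dy ∧ dz ∧ dw
  d(w*(3*w - 2*y)) includes (∂/∂y)(w*(3*w - 2*y)) dy = (-2*w) dy, which multiplied by dz ∧ dw gives (-2*w) dy ∧ dz ∧ dw
Collecting like 3-forms: d(omega) = (x + 3*y) dx ∧ dy ∧ dz + (2*w + 2*x - z) dx ∧ dy ∧ dw + (-4*w + x - y) dy ∧ dz ∧ dw.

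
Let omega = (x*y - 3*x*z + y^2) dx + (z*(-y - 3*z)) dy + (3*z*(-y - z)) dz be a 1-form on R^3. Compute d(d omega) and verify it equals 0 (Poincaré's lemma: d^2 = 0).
d(d omega) = 0

Step 1: d omega = sum_{i<j} (∂f_j/∂x_i - ∂f_i/∂x_j) dx_i ∧ dx_j:
  coeff of dx ∧ dy: -x - 2*y
  coeff of dx ∧ dz: 3*x
  coeff of dy ∧ dz: y + 3*z
Step 2: Apply d again to each 2-form coefficient. The only possible 3-form in R^3 is dx ∧ dy ∧ dz, with coefficient
  ∂(coeff of dy∧dz)/∂x - ∂(coeff of dx∧dz)/∂y + ∂(coeff of dx∧dy)/∂z
  = ∂/∂x (y + 3*z) - ∂/∂y (3*x) + ∂/∂z (-x - 2*y).
Each of these terms simplifies to sums of mixed partials that cancel in pairs. The result is 0 (by equality of mixed partials for smooth functions — Schwarz / Clairaut).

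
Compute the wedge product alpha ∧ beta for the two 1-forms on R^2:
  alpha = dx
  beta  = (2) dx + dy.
alpha ∧ beta = (1) dx ∧ dy

Distribute the wedge, using dx_i ∧ dx_j = -dx_j ∧ dx_i and dx_i ∧ dx_i = 0. For each pair (i, j) with i < j, the coefficient of dx_i ∧ dx_j in alpha ∧ beta is (alpha_i * beta_j - alpha_j * beta_i). Collecting: alpha ∧ beta = (1) dx ∧ dy.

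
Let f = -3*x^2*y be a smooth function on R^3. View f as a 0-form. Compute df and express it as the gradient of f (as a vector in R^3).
df = (-6*x*y) dx + (-3*x^2) dy + (0) dz; grad f = (-6*x*y, -3*x^2, 0)

For a 0-form f, d f = (∂f/∂x) dx + (∂f/∂y) dy + (∂f/∂z) dz. The components of the vector representation are exactly the entries of grad f in Cartesian coordinates:
  ∂f/∂x = -6*x*y
  ∂f/∂y = -3*x^2
  ∂f/∂z = 0.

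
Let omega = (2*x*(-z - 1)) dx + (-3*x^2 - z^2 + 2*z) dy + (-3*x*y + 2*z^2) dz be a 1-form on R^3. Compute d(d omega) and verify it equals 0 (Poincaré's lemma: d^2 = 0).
d(d omega) = 0

Step 1: d omega = sum_{i<j} (∂f_j/∂x_i - ∂f_i/∂x_j) dx_i ∧ dx_j:
  coeff of dx ∧ dy: -6*x
  coeff of dx ∧ dz: 2*x - 3*y
  coeff of dy ∧ dz: -3*x + 2*z - 2
Step 2: Apply d again to each 2-form coefficient. The only possible 3-form in R^3 is dx ∧ dy ∧ dz, with coefficient
  ∂(coeff of dy∧dz)/∂x - ∂(coeff of dx∧dz)/∂y + ∂(coeff of dx∧dy)/∂z
  = ∂/∂x (-3*x + 2*z - 2) - ∂/∂y (2*x - 3*y) + ∂/∂z (-6*x).
Each of these terms simplifies to sums of mixed partials that cancel in pairs. The result is 0 (by equality of mixed partials for smooth functions — Schwarz / Clairaut).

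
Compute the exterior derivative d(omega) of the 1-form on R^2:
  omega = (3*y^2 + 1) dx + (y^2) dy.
d(omega) = (-6*y) dx ∧ dy

For a 1-form omega = sum_i f_i dx_i, the exterior derivative is
  d(omega) = sum_{i < j} (∂f_j/∂x_i - ∂f_i/∂x_j) dx_i ∧ dx_j.
  coefficient of dx ∧ dy: ∂f_2/∂x - ∂f_1/∂y = ∂(y^2)/∂x - ∂(3*y^2 + 1)/∂y = -6*y
Assembling: d(omega) = (-6*y) dx ∧ dy.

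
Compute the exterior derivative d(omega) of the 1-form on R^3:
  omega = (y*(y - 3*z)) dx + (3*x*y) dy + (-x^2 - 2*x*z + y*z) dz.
d(omega) = (y + 3*z) dx ∧ dy + (-2*x + 3*y - 2*z) dx ∧ dz + (z) dy ∧ dz

For a 1-form omega = sum_i f_i dx_i, the exterior derivative is
  d(omega) = sum_{i < j} (∂f_j/∂x_i - ∂f_i/∂x_j) dx_i ∧ dx_j.
  coefficient of dx ∧ dy: ∂f_2/∂x - ∂f_1/∂y = ∂(3*x*y)/∂x - ∂(y*(y - 3*z))/∂y = y + 3*z
  coefficient of dx ∧ dz: ∂f_3/∂x - ∂f_1/∂z = ∂(-x^2 - 2*x*z + y*z)/∂x - ∂(y*(y - 3*z))/∂z = -2*x + 3*y - 2*z
  coefficient of dy ∧ dz: ∂f_3/∂y - ∂f_2/∂z = ∂(-x^2 - 2*x*z + y*z)/∂y - ∂(3*x*y)/∂z = z
Assembling: d(omega) = (y + 3*z) dx ∧ dy + (-2*x + 3*y - 2*z) dx ∧ dz + (z) dy ∧ dz.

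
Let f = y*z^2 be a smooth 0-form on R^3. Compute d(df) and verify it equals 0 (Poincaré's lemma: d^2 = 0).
d(df) = 0

Step 1: df = sum_i (∂f/∂x_i) dx_i = (0) dx + (z^2) dy + (2*y*z) dz.
Step 2: Apply d again. Using the 1-form formula, the coefficient of dx ∧ dy in d(df) is ∂^2 f/∂x ∂y - ∂^2 f/∂y ∂x = (0) - (0) = 0 (equality of mixed partials for smooth f).
Similarly for dx ∧ dz and dy ∧ dz — all coefficients vanish. So d(df) = 0.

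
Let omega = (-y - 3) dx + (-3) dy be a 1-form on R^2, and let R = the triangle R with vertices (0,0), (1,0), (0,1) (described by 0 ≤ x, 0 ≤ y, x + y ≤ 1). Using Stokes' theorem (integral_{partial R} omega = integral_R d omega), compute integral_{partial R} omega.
integral_(partial R) omega = 1/2

Stokes: integral_partial_R omega = integral_R d omega with d omega = (∂Q/∂x - ∂P/∂y) dx ∧ dy.
  ∂Q/∂x = 0
  ∂P/∂y = -1
  integrand = ∂Q/∂x - ∂P/∂y = 1.
Integrating over R: integral_0^1 integral_0^{1-x} (1) dy dx = 1/2.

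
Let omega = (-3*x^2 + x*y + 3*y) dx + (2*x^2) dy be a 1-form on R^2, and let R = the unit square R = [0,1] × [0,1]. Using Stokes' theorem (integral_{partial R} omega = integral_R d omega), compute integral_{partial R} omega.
integral_(partial R) omega = -3/2

Stokes: integral_partial_R omega = integral_R d omega with d omega = (∂Q/∂x - ∂P/∂y) dx ∧ dy.
  ∂Q/∂x = 4*x
  ∂P/∂y = x + 3
  integrand = ∂Q/∂x - ∂P/∂y = 3*x - 3.
Integrating over R: integral_0^1 integral_0^1 (3*x - 3) dx dy = -3/2.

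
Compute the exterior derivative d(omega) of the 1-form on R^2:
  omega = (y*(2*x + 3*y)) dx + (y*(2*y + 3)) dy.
d(omega) = (-2*x - 6*y) dx ∧ dy

For a 1-form omega = sum_i f_i dx_i, the exterior derivative is
  d(omega) = sum_{i < j} (∂f_j/∂x_i - ∂f_i/∂x_j) dx_i ∧ dx_j.
  coefficient of dx ∧ dy: ∂f_2/∂x - ∂f_1/∂y = ∂(y*(2*y + 3))/∂x - ∂(y*(2*x + 3*y))/∂y = -2*x - 6*y
Assembling: d(omega) = (-2*x - 6*y) dx ∧ dy.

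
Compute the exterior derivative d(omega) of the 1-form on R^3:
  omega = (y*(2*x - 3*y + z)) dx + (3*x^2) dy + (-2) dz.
d(omega) = (4*x + 6*y - z) dx ∧ dy + (-y) dx ∧ dz

For a 1-form omega = sum_i f_i dx_i, the exterior derivative is
  d(omega) = sum_{i < j} (∂f_j/∂x_i - ∂f_i/∂x_j) dx_i ∧ dx_j.
  coefficient of dx ∧ dy: ∂f_2/∂x - ∂f_1/∂y = ∂(3*x^2)/∂x - ∂(y*(2*x - 3*y + z))/∂y = 4*x + 6*y - z
  coefficient of dx ∧ dz: ∂f_3/∂x - ∂f_1/∂z = ∂(-2)/∂x - ∂(y*(2*x - 3*y + z))/∂z = -y
Assembling: d(omega) = (4*x + 6*y - z) dx ∧ dy + (-y) dx ∧ dz.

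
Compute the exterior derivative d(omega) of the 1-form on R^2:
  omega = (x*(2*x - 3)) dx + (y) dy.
d(omega) = 0

For a 1-form omega = sum_i f_i dx_i, the exterior derivative is
  d(omega) = sum_{i < j} (∂f_j/∂x_i - ∂f_i/∂x_j) dx_i ∧ dx_j.

Assembling: d(omega) = 0.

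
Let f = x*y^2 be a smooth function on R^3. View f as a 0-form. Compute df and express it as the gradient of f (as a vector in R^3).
df = (y^2) dx + (2*x*y) dy + (0) dz; grad f = (y^2, 2*x*y, 0)

For a 0-form f, d f = (∂f/∂x) dx + (∂f/∂y) dy + (∂f/∂z) dz. The components of the vector representation are exactly the entries of grad f in Cartesian coordinates:
  ∂f/∂x = y^2
  ∂f/∂y = 2*x*y
  ∂f/∂z = 0.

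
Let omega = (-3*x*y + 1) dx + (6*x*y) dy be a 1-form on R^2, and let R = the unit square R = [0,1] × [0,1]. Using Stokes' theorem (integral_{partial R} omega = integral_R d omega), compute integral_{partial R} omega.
integral_(partial R) omega = 9/2

Stokes: integral_partial_R omega = integral_R d omega with d omega = (∂Q/∂x - ∂P/∂y) dx ∧ dy.
  ∂Q/∂x = 6*y
  ∂P/∂y = -3*x
  integrand = ∂Q/∂x - ∂P/∂y = 3*x + 6*y.
Integrating over R: integral_0^1 integral_0^1 (3*x + 6*y) dx dy = 9/2.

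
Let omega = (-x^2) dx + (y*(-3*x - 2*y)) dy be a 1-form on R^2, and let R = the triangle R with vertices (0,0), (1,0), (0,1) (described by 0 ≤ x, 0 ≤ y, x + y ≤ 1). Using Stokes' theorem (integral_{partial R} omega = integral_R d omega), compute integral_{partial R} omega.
integral_(partial R) omega = -1/2

Stokes: integral_partial_R omega = integral_R d omega with d omega = (∂Q/∂x - ∂P/∂y) dx ∧ dy.
  ∂Q/∂x = -3*y
  ∂P/∂y = 0
  integrand = ∂Q/∂x - ∂P/∂y = -3*y.
Integrating over R: integral_0^1 integral_0^{1-x} (-3*y) dy dx = -1/2.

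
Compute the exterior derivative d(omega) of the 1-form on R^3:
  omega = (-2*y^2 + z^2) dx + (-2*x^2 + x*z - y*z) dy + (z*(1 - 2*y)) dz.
d(omega) = (-4*x + 4*y + z) dx ∧ dy + (-2*z) dx ∧ dz + (-x + y - 2*z) dy ∧ dz

For a 1-form omega = sum_i f_i dx_i, the exterior derivative is
  d(omega) = sum_{i < j} (∂f_j/∂x_i - ∂f_i/∂x_j) dx_i ∧ dx_j.
  coefficient of dx ∧ dy: ∂f_2/∂x - ∂f_1/∂y = ∂(-2*x^2 + x*z - y*z)/∂x - ∂(-2*y^2 + z^2)/∂y = -4*x + 4*y + z
  coefficient of dx ∧ dz: ∂f_3/∂x - ∂f_1/∂z = ∂(z*(1 - 2*y))/∂x - ∂(-2*y^2 + z^2)/∂z = -2*z
  coefficient of dy ∧ dz: ∂f_3/∂y - ∂f_2/∂z = ∂(z*(1 - 2*y))/∂y - ∂(-2*x^2 + x*z - y*z)/∂z = -x + y - 2*z
Assembling: d(omega) = (-4*x + 4*y + z) dx ∧ dy + (-2*z) dx ∧ dz + (-x + y - 2*z) dy ∧ dz.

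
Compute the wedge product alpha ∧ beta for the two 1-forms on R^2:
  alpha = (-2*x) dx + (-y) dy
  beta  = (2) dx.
alpha ∧ beta = (2*y) dx ∧ dy

Distribute the wedge, using dx_i ∧ dx_j = -dx_j ∧ dx_i and dx_i ∧ dx_i = 0. For each pair (i, j) with i < j, the coefficient of dx_i ∧ dx_j in alpha ∧ beta is (alpha_i * beta_j - alpha_j * beta_i). Collecting: alpha ∧ beta = (2*y) dx ∧ dy.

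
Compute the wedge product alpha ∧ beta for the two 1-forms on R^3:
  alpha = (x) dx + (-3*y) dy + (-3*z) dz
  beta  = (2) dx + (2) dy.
alpha ∧ beta = (2*x + 6*y) dx ∧ dy + (6*z) dx ∧ dz + (6*z) dy ∧ dz

Distribute the wedge, using dx_i ∧ dx_j = -dx_j ∧ dx_i and dx_i ∧ dx_i = 0. For each pair (i, j) with i < j, the coefficient of dx_i ∧ dx_j in alpha ∧ beta is (alpha_i * beta_j - alpha_j * beta_i). Collecting: alpha ∧ beta = (2*x + 6*y) dx ∧ dy + (6*z) dx ∧ dz + (6*z) dy ∧ dz.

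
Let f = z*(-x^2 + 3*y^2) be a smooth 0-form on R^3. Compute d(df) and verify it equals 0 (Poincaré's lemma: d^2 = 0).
d(df) = 0

Step 1: df = sum_i (∂f/∂x_i) dx_i = (-2*x*z) dx + (6*y*z) dy + (-x^2 + 3*y^2) dz.
Step 2: Apply d again. Using the 1-form formula, the coefficient of dx ∧ dy in d(df) is ∂^2 f/∂x ∂y - ∂^2 f/∂y ∂x = (0) - (0) = 0 (equality of mixed partials for smooth f).
Similarly for dx ∧ dz and dy ∧ dz — all coefficients vanish. So d(df) = 0.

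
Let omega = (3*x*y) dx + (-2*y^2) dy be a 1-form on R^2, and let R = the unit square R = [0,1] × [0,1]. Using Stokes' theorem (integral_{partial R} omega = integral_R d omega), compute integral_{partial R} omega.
integral_(partial R) omega = -3/2

Stokes: integral_partial_R omega = integral_R d omega with d omega = (∂Q/∂x - ∂P/∂y) dx ∧ dy.
  ∂Q/∂x = 0
  ∂P/∂y = 3*x
  integrand = ∂Q/∂x - ∂P/∂y = -3*x.
Integrating over R: integral_0^1 integral_0^1 (-3*x) dx dy = -3/2.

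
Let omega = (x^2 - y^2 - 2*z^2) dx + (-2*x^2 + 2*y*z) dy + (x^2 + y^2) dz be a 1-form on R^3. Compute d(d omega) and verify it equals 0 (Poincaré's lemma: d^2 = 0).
d(d omega) = 0

Step 1: d omega = sum_{i<j} (∂f_j/∂x_i - ∂f_i/∂x_j) dx_i ∧ dx_j:
  coeff of dx ∧ dy: -4*x + 2*y
  coeff of dx ∧ dz: 2*x + 4*z
  coeff of dy ∧ dz: 0
Step 2: Apply d again to each 2-form coefficient. The only possible 3-form in R^3 is dx ∧ dy ∧ dz, with coefficient
  ∂(coeff of dy∧dz)/∂x - ∂(coeff of dx∧dz)/∂y + ∂(coeff of dx∧dy)/∂z
  = ∂/∂x (0) - ∂/∂y (2*x + 4*z) + ∂/∂z (-4*x + 2*y).
Each of these terms simplifies to sums of mixed partials that cancel in pairs. The result is 0 (by equality of mixed partials for smooth functions — Schwarz / Clairaut).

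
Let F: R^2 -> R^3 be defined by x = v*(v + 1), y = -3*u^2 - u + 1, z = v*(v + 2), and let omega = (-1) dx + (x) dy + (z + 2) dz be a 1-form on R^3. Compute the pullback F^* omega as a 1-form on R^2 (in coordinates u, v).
F^* omega = (v*(-6*u*v - 6*u - v - 1)) du + (2*v^3 + 6*v^2 + 6*v + 3) dv

Using F^*(f dg) = (f ∘ F) d(g ∘ F), substitute each coordinate x_i by F_i(u, v) in f_i, and replace dx_i by d F_i = (∂F_i/∂u) du + (∂F_i/∂v) dv.
  For the x component: f_1(F) = -1; d F_1 = (0) du + (2*v + 1) dv
  For the y component: f_2(F) = v*(v + 1); d F_2 = (-6*u - 1) du + (0) dv
  For the z component: f_3(F) = v^2 + 2*v + 2; d F_3 = (0) du + (2*v + 2) dv
Combining and collecting du, dv coefficients:
  coeff of du: v*(-6*u*v - 6*u - v - 1)
  coeff of dv: 2*v^3 + 6*v^2 + 6*v + 3
F^* omega = (v*(-6*u*v - 6*u - v - 1)) du + (2*v^3 + 6*v^2 + 6*v + 3) dv.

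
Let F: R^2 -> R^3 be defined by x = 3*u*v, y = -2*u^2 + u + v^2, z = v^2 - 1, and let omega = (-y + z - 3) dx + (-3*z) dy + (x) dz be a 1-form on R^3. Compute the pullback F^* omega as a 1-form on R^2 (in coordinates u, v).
F^* omega = (6*u^2*v + 12*u*v^2 - 3*u*v - 12*u - 3*v^2 - 12*v + 3) du + (6*u^3 - 3*u^2 + 6*u*v^2 - 12*u - 6*v^3 + 6*v) dv

Using F^*(f dg) = (f ∘ F) d(g ∘ F), substitute each coordinate x_i by F_i(u, v) in f_i, and replace dx_i by d F_i = (∂F_i/∂u) du + (∂F_i/∂v) dv.
  For the x component: f_1(F) = 2*u^2 - u - 4; d F_1 = (3*v) du + (3*u) dv
  For the y component: f_2(F) = 3 - 3*v^2; d F_2 = (1 - 4*u) du + (2*v) dv
  For the z component: f_3(F) = 3*u*v; d F_3 = (0) du + (2*v) dv
Combining and collecting du, dv coefficients:
  coeff of du: 6*u^2*v + 12*u*v^2 - 3*u*v - 12*u - 3*v^2 - 12*v + 3
  coeff of dv: 6*u^3 - 3*u^2 + 6*u*v^2 - 12*u - 6*v^3 + 6*v
F^* omega = (6*u^2*v + 12*u*v^2 - 3*u*v - 12*u - 3*v^2 - 12*v + 3) du + (6*u^3 - 3*u^2 + 6*u*v^2 - 12*u - 6*v^3 + 6*v) dv.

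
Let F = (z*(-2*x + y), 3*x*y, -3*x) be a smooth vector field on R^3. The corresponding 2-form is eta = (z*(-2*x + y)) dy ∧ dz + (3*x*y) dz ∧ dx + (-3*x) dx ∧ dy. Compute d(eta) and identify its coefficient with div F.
d(eta) = (3*x - 2*z) dx ∧ dy ∧ dz; div F = 3*x - 2*z

For a 2-form in R^3 of the form above, applying d gives a 3-form with coefficient ∂P/∂x + ∂Q/∂y + ∂R/∂z:
  ∂P/∂x = -2*z
  ∂Q/∂y = 3*x
  ∂R/∂z = 0
Sum = 3*x - 2*z, which is exactly div F.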